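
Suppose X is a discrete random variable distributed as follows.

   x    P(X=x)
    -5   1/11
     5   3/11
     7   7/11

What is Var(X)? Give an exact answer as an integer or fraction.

E[X] = (1/11)·(-5) + (3/11)·5 + (7/11)·7 = 59/11
E[X²] = (1/11)·25 + (3/11)·25 + (7/11)·49 = 443/11
Var(X) = 443/11 − (59/11)² = 1392/121

1392/121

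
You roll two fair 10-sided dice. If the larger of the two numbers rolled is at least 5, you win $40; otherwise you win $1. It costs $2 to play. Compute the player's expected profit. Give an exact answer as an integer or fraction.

794/25 dollars

E[payout] = (4/25)·1 + (21/25)·40 = 844/25
Expected profit = 844/25 − 2 = 794/25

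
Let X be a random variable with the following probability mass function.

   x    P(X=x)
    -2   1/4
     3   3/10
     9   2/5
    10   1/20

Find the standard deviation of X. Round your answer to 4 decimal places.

E[X] = 9/2, E[X²] = 411/10
Var(X) = E[X²] − (E[X])² = 411/10 − 81/4 = 417/20
SD(X) = √(417/20) ≈ 4.5662

4.5662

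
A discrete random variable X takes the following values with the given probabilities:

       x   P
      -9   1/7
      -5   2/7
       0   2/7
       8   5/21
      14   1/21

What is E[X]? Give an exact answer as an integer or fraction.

-1/7

E[X] = (1/7)·(-9) + (2/7)·(-5) + (2/7)·0 + (5/21)·8 + (1/21)·14
     = -1/7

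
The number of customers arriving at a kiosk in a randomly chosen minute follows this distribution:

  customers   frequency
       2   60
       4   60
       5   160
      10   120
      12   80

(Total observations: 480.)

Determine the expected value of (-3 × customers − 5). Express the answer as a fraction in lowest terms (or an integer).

-103/4

Total = 480, so P(customers=2) = 60/480, etc.
E[-3x-5] = (1/8)·(-11) + (1/8)·(-17) + (1/3)·(-20) + (1/4)·(-35) + (1/6)·(-41)
     = -103/4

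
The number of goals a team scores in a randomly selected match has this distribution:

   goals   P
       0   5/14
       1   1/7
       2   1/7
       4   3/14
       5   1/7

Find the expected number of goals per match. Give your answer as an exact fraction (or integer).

E[X] = (5/14)·0 + (1/7)·1 + (1/7)·2 + (3/14)·4 + (1/7)·5
     = 2

2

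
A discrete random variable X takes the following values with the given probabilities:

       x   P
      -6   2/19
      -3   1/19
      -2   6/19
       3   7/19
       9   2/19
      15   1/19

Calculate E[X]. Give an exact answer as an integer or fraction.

27/19

E[X] = (2/19)·(-6) + (1/19)·(-3) + (6/19)·(-2) + (7/19)·3 + (2/19)·9 + (1/19)·15
     = 27/19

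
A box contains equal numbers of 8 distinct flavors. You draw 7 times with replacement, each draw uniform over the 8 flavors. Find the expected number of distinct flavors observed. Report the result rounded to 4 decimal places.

4.8584

Let Xⱼ=1 if type j appears at least once. P(Xⱼ=1) = 1 − ((8−1)/8)^7 = 1273609/2097152.
E[#distinct] = 8·1273609/2097152 = 1273609/262144.
≈ 4.8584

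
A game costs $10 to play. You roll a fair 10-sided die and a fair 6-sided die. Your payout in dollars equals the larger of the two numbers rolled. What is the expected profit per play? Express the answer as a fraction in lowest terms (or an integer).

-47/12 dollars

Distribution of the larger of the two numbers rolled: 1 w.p. 1/60, 2 w.p. 1/20, 3 w.p. 1/12, 4 w.p. 7/60, 5 w.p. 3/20, 6 w.p. 11/60, …
E[payout] = (1/60)·1 + (1/20)·2 + (1/12)·3 + (7/60)·4 + (3/20)·5 + (11/60)·6 + (1/10)·7 + (1/10)·8 + (1/10)·9 + (1/10)·10 = 73/12
Expected profit = 73/12 − 10 = -47/12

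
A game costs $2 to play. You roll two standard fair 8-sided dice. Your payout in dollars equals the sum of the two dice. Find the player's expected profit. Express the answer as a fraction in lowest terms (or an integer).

Distribution of the sum of the two dice: 2 w.p. 1/64, 3 w.p. 1/32, 4 w.p. 3/64, 5 w.p. 1/16, 6 w.p. 5/64, 7 w.p. 3/32, …
E[payout] = (1/64)·2 + (1/32)·3 + (3/64)·4 + (1/16)·5 + (5/64)·6 + (3/32)·7 + (7/64)·8 + (1/8)·9 + (7/64)·10 + (3/32)·11 + (5/64)·12 + (1/16)·13 + (3/64)·14 + (1/32)·15 + (1/64)·16 = 9
Expected profit = 9 − 2 = 7

$7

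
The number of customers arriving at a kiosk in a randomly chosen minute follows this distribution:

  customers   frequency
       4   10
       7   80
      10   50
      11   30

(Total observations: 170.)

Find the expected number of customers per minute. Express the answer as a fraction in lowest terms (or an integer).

143/17

Total = 170, so P(customers=4) = 10/170, etc.
E[X] = (1/17)·4 + (8/17)·7 + (5/17)·10 + (3/17)·11
     = 143/17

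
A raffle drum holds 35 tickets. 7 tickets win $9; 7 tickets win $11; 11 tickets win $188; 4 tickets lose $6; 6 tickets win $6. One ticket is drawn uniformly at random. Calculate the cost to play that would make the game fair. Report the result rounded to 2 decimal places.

$63.43

E[payout] = (7/35)·9 + (7/35)·11 + (11/35)·188 + (4/35)·(-6) + (6/35)·6 = 444/7
Fair fee = E[payout] = 444/7 ≈ $63.43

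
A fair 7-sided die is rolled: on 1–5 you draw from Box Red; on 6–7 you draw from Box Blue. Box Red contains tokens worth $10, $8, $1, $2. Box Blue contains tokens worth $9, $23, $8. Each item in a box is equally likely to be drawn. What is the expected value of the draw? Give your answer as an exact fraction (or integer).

635/84 dollars

E[X | Box Red] = (10 + 8 + 1 + 2)/4 = 21/4
E[X | Box Blue] = (9 + 23 + 8)/3 = 40/3
E[X] = (5/7)·21/4 + (2/7)·40/3 = 635/84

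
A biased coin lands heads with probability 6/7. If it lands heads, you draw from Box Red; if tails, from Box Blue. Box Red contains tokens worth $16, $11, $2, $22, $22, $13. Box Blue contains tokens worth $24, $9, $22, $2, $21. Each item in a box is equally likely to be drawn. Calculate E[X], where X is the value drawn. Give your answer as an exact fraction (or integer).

508/35 dollars

E[X | Box Red] = (16 + 11 + 2 + 22 + 22 + 13)/6 = 43/3
E[X | Box Blue] = (24 + 9 + 22 + 2 + 21)/5 = 78/5
E[X] = (6/7)·43/3 + (1/7)·78/5 = 508/35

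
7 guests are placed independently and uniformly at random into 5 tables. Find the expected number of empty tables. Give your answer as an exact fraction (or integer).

16384/15625

Let Xⱼ=1 if table j is empty. P(Xⱼ=1) = ((5-1)/5)^7 = 16384/78125.
By linearity, E[#empty] = 5·16384/78125 = 16384/15625.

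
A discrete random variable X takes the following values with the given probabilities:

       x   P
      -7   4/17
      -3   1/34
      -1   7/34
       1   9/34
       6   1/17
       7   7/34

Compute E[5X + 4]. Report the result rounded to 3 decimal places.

4.588

E[5x+4] = (4/17)·(-31) + (1/34)·(-11) + (7/34)·(-1) + (9/34)·9 + (1/17)·34 + (7/34)·39
     = 78/17 ≈ 4.588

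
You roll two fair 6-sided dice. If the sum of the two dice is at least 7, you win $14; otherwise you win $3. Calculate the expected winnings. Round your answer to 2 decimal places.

$9.42

E[payout] = (5/12)·3 + (7/12)·14 = 113/12
≈ $9.42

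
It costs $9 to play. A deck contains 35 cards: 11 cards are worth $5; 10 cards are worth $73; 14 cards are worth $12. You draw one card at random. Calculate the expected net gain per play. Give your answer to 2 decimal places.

E[payout] = (11/35)·5 + (10/35)·73 + (14/35)·12 = 953/35
Expected profit = 953/35 − 9 = 638/35 ≈ $18.23

$18.23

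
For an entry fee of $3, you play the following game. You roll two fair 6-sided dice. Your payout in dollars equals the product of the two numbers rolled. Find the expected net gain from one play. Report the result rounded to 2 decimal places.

$9.25

Distribution of the product of the two numbers rolled: 1 w.p. 1/36, 2 w.p. 1/18, 3 w.p. 1/18, 4 w.p. 1/12, 5 w.p. 1/18, 6 w.p. 1/9, …
E[payout] = (1/36)·1 + (1/18)·2 + (1/18)·3 + (1/12)·4 + (1/18)·5 + (1/9)·6 + (1/18)·8 + (1/36)·9 + (1/18)·10 + (1/9)·12 + (1/18)·15 + (1/36)·16 + (1/18)·18 + (1/18)·20 + (1/18)·24 + (1/36)·25 + (1/18)·30 + (1/36)·36 = 49/4
Expected profit = 49/4 − 3 = 37/4 ≈ $9.25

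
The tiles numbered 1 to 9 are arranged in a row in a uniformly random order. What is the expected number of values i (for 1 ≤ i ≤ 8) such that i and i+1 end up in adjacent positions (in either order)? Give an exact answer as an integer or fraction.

For each i ∈ {1,…,8}, let Xᵢ = 1 if i and i+1 are adjacent. P(Xᵢ=1) = 2·(9−1)!/9! = 2/9.
By linearity, E[ΣXᵢ] = (8)·(2/9) = 16/9.

16/9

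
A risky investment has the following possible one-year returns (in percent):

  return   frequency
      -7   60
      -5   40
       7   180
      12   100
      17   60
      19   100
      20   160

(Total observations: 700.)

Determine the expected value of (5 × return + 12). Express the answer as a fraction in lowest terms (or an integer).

482/7

Total = 700, so P(return=-7) = 60/700, etc.
E[5x+12] = (3/35)·(-23) + (2/35)·(-13) + (9/35)·47 + (1/7)·72 + (3/35)·97 + (1/7)·107 + (8/35)·112
     = 482/7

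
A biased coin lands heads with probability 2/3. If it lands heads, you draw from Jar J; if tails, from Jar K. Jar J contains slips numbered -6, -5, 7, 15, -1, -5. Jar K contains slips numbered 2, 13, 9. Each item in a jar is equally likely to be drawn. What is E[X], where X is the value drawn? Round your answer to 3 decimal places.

E[X | Jar J] = (-6 − 5 + 7 + 15 − 1 − 5)/6 = 5/6
E[X | Jar K] = (2 + 13 + 9)/3 = 8
E[X] = (2/3)·5/6 + (1/3)·8 = 29/9 ≈ 3.222

3.222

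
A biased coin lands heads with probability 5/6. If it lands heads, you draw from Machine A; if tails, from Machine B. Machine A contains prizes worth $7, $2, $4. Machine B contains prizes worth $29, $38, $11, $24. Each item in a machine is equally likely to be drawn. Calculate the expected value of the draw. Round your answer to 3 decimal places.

E[X | Machine A] = (7 + 2 + 4)/3 = 13/3
E[X | Machine B] = (29 + 38 + 11 + 24)/4 = 51/2
E[X] = (5/6)·13/3 + (1/6)·51/2 = 283/36 ≈ 7.861

$7.861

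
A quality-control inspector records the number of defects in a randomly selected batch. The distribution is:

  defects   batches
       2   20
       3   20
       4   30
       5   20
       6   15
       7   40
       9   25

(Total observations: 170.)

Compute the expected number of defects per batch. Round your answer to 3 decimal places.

Total = 170, so P(defects=2) = 20/170, etc.
E[X] = (2/17)·2 + (2/17)·3 + (3/17)·4 + (2/17)·5 + (3/34)·6 + (4/17)·7 + (5/34)·9
     = 183/34 ≈ 5.382

5.382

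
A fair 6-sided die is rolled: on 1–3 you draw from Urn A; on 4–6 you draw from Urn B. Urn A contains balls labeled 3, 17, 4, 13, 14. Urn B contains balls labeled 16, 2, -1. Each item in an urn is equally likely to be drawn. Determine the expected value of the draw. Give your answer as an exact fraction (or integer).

E[X | Urn A] = (3 + 17 + 4 + 13 + 14)/5 = 51/5
E[X | Urn B] = (16 + 2 − 1)/3 = 17/3
E[X] = (1/2)·51/5 + (1/2)·17/3 = 119/15

119/15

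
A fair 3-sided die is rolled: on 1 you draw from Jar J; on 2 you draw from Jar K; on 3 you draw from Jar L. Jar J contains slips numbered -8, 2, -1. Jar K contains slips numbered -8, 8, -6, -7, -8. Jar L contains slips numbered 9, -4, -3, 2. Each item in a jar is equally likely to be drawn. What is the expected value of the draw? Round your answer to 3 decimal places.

-1.844

E[X | Jar J] = (-8 + 2 − 1)/3 = -7/3
E[X | Jar K] = (-8 + 8 − 6 − 7 − 8)/5 = -21/5
E[X | Jar L] = (9 − 4 − 3 + 2)/4 = 1
E[X] = (1/3)·(-7/3) + (1/3)·(-21/5) + (1/3)·1 = -83/45 ≈ -1.844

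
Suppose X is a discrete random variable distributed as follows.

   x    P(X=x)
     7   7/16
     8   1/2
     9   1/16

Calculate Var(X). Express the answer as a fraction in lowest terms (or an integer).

E[X] = (7/16)·7 + (1/2)·8 + (1/16)·9 = 61/8
E[X²] = (7/16)·49 + (1/2)·64 + (1/16)·81 = 117/2
Var(X) = 117/2 − (61/8)² = 23/64

23/64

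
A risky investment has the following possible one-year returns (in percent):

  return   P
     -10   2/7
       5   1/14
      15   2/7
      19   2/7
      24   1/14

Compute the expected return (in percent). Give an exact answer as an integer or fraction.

125/14

E[X] = (2/7)·(-10) + (1/14)·5 + (2/7)·15 + (2/7)·19 + (1/14)·24
     = 125/14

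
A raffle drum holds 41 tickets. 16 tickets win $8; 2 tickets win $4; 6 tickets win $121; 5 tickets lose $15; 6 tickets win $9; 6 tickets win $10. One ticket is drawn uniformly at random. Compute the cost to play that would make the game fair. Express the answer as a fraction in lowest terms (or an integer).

901/41 dollars

E[payout] = (16/41)·8 + (2/41)·4 + (6/41)·121 + (5/41)·(-15) + (6/41)·9 + (6/41)·10 = 901/41
Fair fee = E[payout] = 901/41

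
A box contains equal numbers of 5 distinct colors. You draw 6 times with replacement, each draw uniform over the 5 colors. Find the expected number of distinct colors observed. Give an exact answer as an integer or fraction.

Let Xⱼ=1 if type j appears at least once. P(Xⱼ=1) = 1 − ((5−1)/5)^6 = 11529/15625.
E[#distinct] = 5·11529/15625 = 11529/3125.

11529/3125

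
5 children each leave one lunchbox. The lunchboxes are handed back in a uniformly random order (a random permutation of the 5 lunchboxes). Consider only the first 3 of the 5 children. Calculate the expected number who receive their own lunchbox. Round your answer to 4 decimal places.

0.6000

Let Xᵢ = 1 if person i gets their own lunchbox. For each i, P(Xᵢ=1) = 1/5.
By linearity of expectation, E[X₁+…+X_3] = 3·(1/5) = 3/5.
≈ 0.6000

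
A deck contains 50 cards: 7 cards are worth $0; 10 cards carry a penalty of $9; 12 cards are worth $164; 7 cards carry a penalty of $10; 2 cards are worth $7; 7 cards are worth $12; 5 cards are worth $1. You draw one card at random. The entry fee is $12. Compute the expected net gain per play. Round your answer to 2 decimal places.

E[payout] = (7/50)·0 + (10/50)·(-9) + (12/50)·164 + (7/50)·(-10) + (2/50)·7 + (7/50)·12 + (5/50)·1 = 1911/50
Expected profit = 1911/50 − 12 = 1311/50 ≈ $26.22

$26.22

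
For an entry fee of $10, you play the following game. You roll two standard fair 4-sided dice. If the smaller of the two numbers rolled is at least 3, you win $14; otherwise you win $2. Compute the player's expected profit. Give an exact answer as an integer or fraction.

-$5

E[payout] = (3/4)·2 + (1/4)·14 = 5
Expected profit = 5 − 10 = -5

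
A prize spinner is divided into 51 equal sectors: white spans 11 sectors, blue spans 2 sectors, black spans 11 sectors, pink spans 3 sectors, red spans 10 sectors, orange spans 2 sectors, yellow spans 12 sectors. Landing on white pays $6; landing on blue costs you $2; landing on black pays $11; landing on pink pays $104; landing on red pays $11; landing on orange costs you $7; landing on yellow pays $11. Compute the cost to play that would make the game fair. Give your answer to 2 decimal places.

$14.18

E[payout] = (11/51)·6 + (2/51)·(-2) + (11/51)·11 + (3/51)·104 + (10/51)·11 + (2/51)·(-7) + (12/51)·11 = 241/17
Fair fee = E[payout] = 241/17 ≈ $14.18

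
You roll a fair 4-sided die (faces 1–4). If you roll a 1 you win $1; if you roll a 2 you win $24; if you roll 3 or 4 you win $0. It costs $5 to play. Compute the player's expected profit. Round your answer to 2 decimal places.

E[payout] = (1/2)·0 + (1/4)·1 + (1/4)·24 = 25/4
Expected profit = 25/4 − 5 = 5/4 ≈ $1.25

$1.25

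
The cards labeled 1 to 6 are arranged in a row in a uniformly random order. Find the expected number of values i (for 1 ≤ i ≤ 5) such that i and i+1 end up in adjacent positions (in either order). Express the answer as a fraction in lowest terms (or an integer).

5/3

For each i ∈ {1,…,5}, let Xᵢ = 1 if i and i+1 are adjacent. P(Xᵢ=1) = 2·(6−1)!/6! = 2/6.
By linearity, E[ΣXᵢ] = (5)·(2/6) = 5/3.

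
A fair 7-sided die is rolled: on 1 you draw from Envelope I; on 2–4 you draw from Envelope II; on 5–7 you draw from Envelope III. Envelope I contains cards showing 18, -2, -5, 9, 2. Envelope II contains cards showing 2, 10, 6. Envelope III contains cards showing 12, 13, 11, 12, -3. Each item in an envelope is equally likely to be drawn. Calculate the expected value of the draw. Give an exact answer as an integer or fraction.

247/35

E[X | Envelope I] = (18 − 2 − 5 + 9 + 2)/5 = 22/5
E[X | Envelope II] = (2 + 10 + 6)/3 = 6
E[X | Envelope III] = (12 + 13 + 11 + 12 − 3)/5 = 9
E[X] = (1/7)·22/5 + (3/7)·6 + (3/7)·9 = 247/35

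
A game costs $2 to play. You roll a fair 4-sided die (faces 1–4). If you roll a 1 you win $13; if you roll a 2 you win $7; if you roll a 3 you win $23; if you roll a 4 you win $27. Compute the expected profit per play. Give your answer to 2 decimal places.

E[payout] = (1/4)·7 + (1/4)·13 + (1/4)·23 + (1/4)·27 = 35/2
Expected profit = 35/2 − 2 = 31/2 ≈ $15.50

$15.50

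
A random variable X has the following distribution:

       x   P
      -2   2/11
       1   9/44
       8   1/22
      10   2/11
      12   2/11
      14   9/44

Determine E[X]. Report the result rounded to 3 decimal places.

7.068

E[X] = (2/11)·(-2) + (9/44)·1 + (1/22)·8 + (2/11)·10 + (2/11)·12 + (9/44)·14
     = 311/44 ≈ 7.068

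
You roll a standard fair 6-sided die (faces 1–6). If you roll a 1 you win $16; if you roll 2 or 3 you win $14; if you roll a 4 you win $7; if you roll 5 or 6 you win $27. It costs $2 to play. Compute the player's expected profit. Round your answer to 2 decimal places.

$15.50

E[payout] = (1/6)·7 + (1/3)·14 + (1/6)·16 + (1/3)·27 = 35/2
Expected profit = 35/2 − 2 = 31/2 ≈ $15.50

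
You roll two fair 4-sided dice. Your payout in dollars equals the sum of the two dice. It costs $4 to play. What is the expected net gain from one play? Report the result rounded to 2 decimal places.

$1.00

Distribution of the sum of the two dice: 2 w.p. 1/16, 3 w.p. 1/8, 4 w.p. 3/16, 5 w.p. 1/4, 6 w.p. 3/16, 7 w.p. 1/8, …
E[payout] = (1/16)·2 + (1/8)·3 + (3/16)·4 + (1/4)·5 + (3/16)·6 + (1/8)·7 + (1/16)·8 = 5
Expected profit = 5 − 4 = 1 ≈ $1.00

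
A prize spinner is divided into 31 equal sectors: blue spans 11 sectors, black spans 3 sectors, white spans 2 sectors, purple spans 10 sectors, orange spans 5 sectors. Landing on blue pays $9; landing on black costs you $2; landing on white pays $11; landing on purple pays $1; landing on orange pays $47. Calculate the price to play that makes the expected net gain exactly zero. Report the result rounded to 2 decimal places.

E[payout] = (11/31)·9 + (3/31)·(-2) + (2/31)·11 + (10/31)·1 + (5/31)·47 = 360/31
Fair fee = E[payout] = 360/31 ≈ $11.61

$11.61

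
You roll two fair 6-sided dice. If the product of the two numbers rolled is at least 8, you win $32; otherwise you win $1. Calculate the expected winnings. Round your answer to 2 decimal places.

E[payout] = (7/18)·1 + (11/18)·32 = 359/18
≈ $19.94

$19.94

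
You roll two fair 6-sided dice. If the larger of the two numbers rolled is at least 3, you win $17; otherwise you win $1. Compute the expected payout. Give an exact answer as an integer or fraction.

137/9 dollars

E[payout] = (1/9)·1 + (8/9)·17 = 137/9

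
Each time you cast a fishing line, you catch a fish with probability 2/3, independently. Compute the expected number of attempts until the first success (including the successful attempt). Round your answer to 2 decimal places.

1.50

For a geometric distribution, E[trials] = 1/p = 1/(2/3) = 3/2.
≈ 1.50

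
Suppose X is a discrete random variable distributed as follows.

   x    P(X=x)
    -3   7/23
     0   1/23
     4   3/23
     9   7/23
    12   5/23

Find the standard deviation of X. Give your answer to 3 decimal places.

6.018

E[X] = 114/23, E[X²] = 1398/23
Var(X) = E[X²] − (E[X])² = 1398/23 − 12996/529 = 19158/529
SD(X) = √(19158/529) ≈ 6.018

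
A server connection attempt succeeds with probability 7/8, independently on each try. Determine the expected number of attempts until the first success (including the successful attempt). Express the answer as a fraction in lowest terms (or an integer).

For a geometric distribution, E[trials] = 1/p = 1/(7/8) = 8/7.

8/7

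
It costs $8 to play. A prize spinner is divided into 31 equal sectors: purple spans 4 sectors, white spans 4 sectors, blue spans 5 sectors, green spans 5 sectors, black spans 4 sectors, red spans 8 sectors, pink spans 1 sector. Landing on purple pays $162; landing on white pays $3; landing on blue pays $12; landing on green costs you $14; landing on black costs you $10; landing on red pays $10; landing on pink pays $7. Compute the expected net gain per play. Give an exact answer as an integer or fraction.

449/31 dollars

E[payout] = (4/31)·162 + (4/31)·3 + (5/31)·12 + (5/31)·(-14) + (4/31)·(-10) + (8/31)·10 + (1/31)·7 = 697/31
Expected profit = 697/31 − 8 = 449/31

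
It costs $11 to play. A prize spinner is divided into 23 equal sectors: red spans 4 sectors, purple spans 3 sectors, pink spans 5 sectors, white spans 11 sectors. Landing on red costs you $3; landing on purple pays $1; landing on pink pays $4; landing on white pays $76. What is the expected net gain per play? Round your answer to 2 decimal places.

$25.83

E[payout] = (4/23)·(-3) + (3/23)·1 + (5/23)·4 + (11/23)·76 = 847/23
Expected profit = 847/23 − 11 = 594/23 ≈ $25.83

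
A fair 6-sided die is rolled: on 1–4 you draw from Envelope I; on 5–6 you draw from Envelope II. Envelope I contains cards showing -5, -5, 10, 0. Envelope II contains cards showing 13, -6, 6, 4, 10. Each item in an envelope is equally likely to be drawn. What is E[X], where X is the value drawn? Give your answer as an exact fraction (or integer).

E[X | Envelope I] = (-5 − 5 + 10 + 0)/4 = 0
E[X | Envelope II] = (13 − 6 + 6 + 4 + 10)/5 = 27/5
E[X] = (2/3)·0 + (1/3)·27/5 = 9/5

9/5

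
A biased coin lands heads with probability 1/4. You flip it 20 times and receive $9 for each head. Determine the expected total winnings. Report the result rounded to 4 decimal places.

$45.0000

E[#heads] = 20·1/4 = 5 (linearity over flips).
E[winnings] = 9·5 = 45.
≈ 45.0000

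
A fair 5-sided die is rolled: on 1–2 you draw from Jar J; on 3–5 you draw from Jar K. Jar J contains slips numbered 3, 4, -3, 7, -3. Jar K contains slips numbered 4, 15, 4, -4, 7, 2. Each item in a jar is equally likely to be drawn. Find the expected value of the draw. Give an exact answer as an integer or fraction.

E[X | Jar J] = (3 + 4 − 3 + 7 − 3)/5 = 8/5
E[X | Jar K] = (4 + 15 + 4 − 4 + 7 + 2)/6 = 14/3
E[X] = (2/5)·8/5 + (3/5)·14/3 = 86/25

86/25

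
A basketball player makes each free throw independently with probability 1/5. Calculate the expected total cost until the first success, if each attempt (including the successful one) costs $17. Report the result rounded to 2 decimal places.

$85.00

E[#attempts] = 1/p = 5; E[cost] = 17·5 = 85.
≈ 85.00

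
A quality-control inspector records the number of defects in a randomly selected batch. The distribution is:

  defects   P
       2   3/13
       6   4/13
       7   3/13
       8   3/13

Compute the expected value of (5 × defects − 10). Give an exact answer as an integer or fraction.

E[5x-10] = (3/13)·0 + (4/13)·20 + (3/13)·25 + (3/13)·30
     = 245/13

245/13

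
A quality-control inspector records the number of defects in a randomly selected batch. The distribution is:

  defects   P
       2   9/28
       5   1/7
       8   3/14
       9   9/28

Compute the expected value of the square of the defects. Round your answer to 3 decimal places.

44.607

E[X²] = (9/28)·4 + (1/7)·25 + (3/14)·64 + (9/28)·81
     = 1249/28 ≈ 44.607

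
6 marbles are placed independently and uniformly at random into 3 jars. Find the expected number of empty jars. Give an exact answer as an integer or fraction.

Let Xⱼ=1 if jar j is empty. P(Xⱼ=1) = ((3-1)/3)^6 = 64/729.
By linearity, E[#empty] = 3·64/729 = 64/243.

64/243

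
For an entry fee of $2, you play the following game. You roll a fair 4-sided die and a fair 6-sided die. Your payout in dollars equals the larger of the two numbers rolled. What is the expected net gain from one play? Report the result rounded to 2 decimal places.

Distribution of the larger of the two numbers rolled: 1 w.p. 1/24, 2 w.p. 1/8, 3 w.p. 5/24, 4 w.p. 7/24, 5 w.p. 1/6, 6 w.p. 1/6
E[payout] = (1/24)·1 + (1/8)·2 + (5/24)·3 + (7/24)·4 + (1/6)·5 + (1/6)·6 = 47/12
Expected profit = 47/12 − 2 = 23/12 ≈ $1.92

$1.92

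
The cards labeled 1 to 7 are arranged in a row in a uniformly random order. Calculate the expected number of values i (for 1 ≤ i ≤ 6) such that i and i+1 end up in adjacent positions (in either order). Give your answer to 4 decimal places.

For each i ∈ {1,…,6}, let Xᵢ = 1 if i and i+1 are adjacent. P(Xᵢ=1) = 2·(7−1)!/7! = 2/7.
By linearity, E[ΣXᵢ] = (6)·(2/7) = 12/7.
≈ 1.7143

1.7143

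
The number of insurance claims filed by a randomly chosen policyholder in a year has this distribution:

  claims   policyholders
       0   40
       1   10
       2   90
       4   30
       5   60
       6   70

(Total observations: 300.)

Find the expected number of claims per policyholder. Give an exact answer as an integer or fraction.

Total = 300, so P(claims=0) = 40/300, etc.
E[X] = (2/15)·0 + (1/30)·1 + (3/10)·2 + (1/10)·4 + (1/5)·5 + (7/30)·6
     = 103/30

103/30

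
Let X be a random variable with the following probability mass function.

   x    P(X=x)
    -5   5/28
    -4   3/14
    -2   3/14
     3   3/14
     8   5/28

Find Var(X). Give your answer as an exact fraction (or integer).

17323/784

E[X] = (5/28)·(-5) + (3/14)·(-4) + (3/14)·(-2) + (3/14)·3 + (5/28)·8 = -3/28
E[X²] = (5/28)·25 + (3/14)·16 + (3/14)·4 + (3/14)·9 + (5/28)·64 = 619/28
Var(X) = 619/28 − (-3/28)² = 17323/784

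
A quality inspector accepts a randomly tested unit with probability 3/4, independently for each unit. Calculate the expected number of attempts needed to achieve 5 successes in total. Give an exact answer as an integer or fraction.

By linearity (sum of 5 independent geometric waits), E[trials] = 5/p = 5/(3/4) = 20/3.

20/3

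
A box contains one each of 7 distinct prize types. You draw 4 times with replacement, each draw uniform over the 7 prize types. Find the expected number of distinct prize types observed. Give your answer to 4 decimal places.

Let Xⱼ=1 if type j appears at least once. P(Xⱼ=1) = 1 − ((7−1)/7)^4 = 1105/2401.
E[#distinct] = 7·1105/2401 = 1105/343.
≈ 3.2216

3.2216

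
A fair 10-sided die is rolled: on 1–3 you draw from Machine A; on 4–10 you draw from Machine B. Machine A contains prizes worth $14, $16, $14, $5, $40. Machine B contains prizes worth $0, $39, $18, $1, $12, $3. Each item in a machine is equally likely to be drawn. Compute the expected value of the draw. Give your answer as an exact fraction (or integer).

E[X | Machine A] = (14 + 16 + 14 + 5 + 40)/5 = 89/5
E[X | Machine B] = (0 + 39 + 18 + 1 + 12 + 3)/6 = 73/6
E[X] = (3/10)·89/5 + (7/10)·73/6 = 4157/300

4157/300 dollars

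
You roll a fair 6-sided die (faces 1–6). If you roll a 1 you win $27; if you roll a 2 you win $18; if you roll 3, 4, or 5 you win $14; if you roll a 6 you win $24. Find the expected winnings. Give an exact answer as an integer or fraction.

E[payout] = (1/2)·14 + (1/6)·18 + (1/6)·24 + (1/6)·27 = 37/2

37/2 dollars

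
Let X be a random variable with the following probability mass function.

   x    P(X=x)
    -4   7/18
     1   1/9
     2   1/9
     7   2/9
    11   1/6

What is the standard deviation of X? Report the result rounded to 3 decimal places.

5.757

E[X] = 13/6, E[X²] = 227/6
Var(X) = E[X²] − (E[X])² = 227/6 − 169/36 = 1193/36
SD(X) = √(1193/36) ≈ 5.757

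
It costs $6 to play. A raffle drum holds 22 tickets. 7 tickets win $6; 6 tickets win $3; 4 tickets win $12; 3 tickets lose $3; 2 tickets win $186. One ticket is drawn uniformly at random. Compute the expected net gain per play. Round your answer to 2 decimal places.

E[payout] = (7/22)·6 + (6/22)·3 + (4/22)·12 + (3/22)·(-3) + (2/22)·186 = 471/22
Expected profit = 471/22 − 6 = 339/22 ≈ $15.41

$15.41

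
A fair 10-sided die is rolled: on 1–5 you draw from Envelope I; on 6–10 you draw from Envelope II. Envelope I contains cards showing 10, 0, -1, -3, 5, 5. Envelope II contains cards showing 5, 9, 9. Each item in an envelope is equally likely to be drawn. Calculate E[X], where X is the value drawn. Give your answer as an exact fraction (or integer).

E[X | Envelope I] = (10 + 0 − 1 − 3 + 5 + 5)/6 = 8/3
E[X | Envelope II] = (5 + 9 + 9)/3 = 23/3
E[X] = (1/2)·8/3 + (1/2)·23/3 = 31/6

31/6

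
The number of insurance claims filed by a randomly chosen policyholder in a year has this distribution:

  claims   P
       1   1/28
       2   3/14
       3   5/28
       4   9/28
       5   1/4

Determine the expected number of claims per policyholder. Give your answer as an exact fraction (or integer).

99/28

E[X] = (1/28)·1 + (3/14)·2 + (5/28)·3 + (9/28)·4 + (1/4)·5
     = 99/28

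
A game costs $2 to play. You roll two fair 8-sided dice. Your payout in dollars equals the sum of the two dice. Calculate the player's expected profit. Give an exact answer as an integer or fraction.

Distribution of the sum of the two dice: 2 w.p. 1/64, 3 w.p. 1/32, 4 w.p. 3/64, 5 w.p. 1/16, 6 w.p. 5/64, 7 w.p. 3/32, …
E[payout] = (1/64)·2 + (1/32)·3 + (3/64)·4 + (1/16)·5 + (5/64)·6 + (3/32)·7 + (7/64)·8 + (1/8)·9 + (7/64)·10 + (3/32)·11 + (5/64)·12 + (1/16)·13 + (3/64)·14 + (1/32)·15 + (1/64)·16 = 9
Expected profit = 9 − 2 = 7

$7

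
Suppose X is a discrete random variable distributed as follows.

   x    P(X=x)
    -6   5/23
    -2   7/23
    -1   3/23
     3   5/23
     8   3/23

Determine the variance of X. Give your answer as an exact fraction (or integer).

E[X] = (5/23)·(-6) + (7/23)·(-2) + (3/23)·(-1) + (5/23)·3 + (3/23)·8 = -8/23
E[X²] = (5/23)·36 + (7/23)·4 + (3/23)·1 + (5/23)·9 + (3/23)·64 = 448/23
Var(X) = 448/23 − (-8/23)² = 10240/529

10240/529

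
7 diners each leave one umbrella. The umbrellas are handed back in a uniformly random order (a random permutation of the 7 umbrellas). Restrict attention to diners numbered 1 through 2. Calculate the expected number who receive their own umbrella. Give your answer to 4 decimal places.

Let Xᵢ = 1 if person i gets their own umbrella. For each i, P(Xᵢ=1) = 1/7.
By linearity of expectation, E[X₁+…+X_2] = 2·(1/7) = 2/7.
≈ 0.2857

0.2857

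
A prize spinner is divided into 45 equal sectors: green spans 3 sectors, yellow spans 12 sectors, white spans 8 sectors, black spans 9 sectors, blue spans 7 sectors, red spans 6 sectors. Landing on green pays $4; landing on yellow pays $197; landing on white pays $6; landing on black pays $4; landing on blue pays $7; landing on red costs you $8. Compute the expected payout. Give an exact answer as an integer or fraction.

2461/45 dollars

E[payout] = (3/45)·4 + (12/45)·197 + (8/45)·6 + (9/45)·4 + (7/45)·7 + (6/45)·(-8) = 2461/45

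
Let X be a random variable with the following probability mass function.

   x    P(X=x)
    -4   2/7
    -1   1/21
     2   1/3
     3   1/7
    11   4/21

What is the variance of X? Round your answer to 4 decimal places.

E[X] = (2/7)·(-4) + (1/21)·(-1) + (1/3)·2 + (1/7)·3 + (4/21)·11 = 2
E[X²] = (2/7)·16 + (1/21)·1 + (1/3)·4 + (1/7)·9 + (4/21)·121 = 212/7
Var(X) = 212/7 − (2)² = 184/7 ≈ 26.2857

26.2857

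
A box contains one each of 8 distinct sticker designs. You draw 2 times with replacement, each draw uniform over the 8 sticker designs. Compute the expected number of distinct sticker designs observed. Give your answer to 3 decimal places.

Let Xⱼ=1 if type j appears at least once. P(Xⱼ=1) = 1 − ((8−1)/8)^2 = 15/64.
E[#distinct] = 8·15/64 = 15/8.
≈ 1.875

1.875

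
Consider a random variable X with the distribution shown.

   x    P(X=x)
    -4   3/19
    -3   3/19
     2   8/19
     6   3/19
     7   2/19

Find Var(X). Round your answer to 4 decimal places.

14.4543

E[X] = (3/19)·(-4) + (3/19)·(-3) + (8/19)·2 + (3/19)·6 + (2/19)·7 = 27/19
E[X²] = (3/19)·16 + (3/19)·9 + (8/19)·4 + (3/19)·36 + (2/19)·49 = 313/19
Var(X) = 313/19 − (27/19)² = 5218/361 ≈ 14.4543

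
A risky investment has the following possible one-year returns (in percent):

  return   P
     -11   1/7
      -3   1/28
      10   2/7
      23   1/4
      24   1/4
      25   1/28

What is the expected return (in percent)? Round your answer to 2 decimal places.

E[X] = (1/7)·(-11) + (1/28)·(-3) + (2/7)·10 + (1/4)·23 + (1/4)·24 + (1/28)·25
     = 387/28 ≈ 13.82

13.82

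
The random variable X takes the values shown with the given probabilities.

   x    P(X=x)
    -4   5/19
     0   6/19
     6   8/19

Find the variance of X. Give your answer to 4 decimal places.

E[X] = (5/19)·(-4) + (6/19)·0 + (8/19)·6 = 28/19
E[X²] = (5/19)·16 + (6/19)·0 + (8/19)·36 = 368/19
Var(X) = 368/19 − (28/19)² = 6208/361 ≈ 17.1967

17.1967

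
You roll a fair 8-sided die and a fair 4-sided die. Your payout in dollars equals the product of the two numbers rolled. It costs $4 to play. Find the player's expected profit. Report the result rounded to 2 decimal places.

$7.25

Distribution of the product of the two numbers rolled: 1 w.p. 1/32, 2 w.p. 1/16, 3 w.p. 1/16, 4 w.p. 3/32, 5 w.p. 1/32, 6 w.p. 3/32, …
E[payout] = (1/32)·1 + (1/16)·2 + (1/16)·3 + (3/32)·4 + (1/32)·5 + (3/32)·6 + (1/32)·7 + (3/32)·8 + (1/32)·9 + (1/32)·10 + (3/32)·12 + (1/32)·14 + (1/32)·15 + (1/16)·16 + (1/32)·18 + (1/32)·20 + (1/32)·21 + (1/16)·24 + (1/32)·28 + (1/32)·32 = 45/4
Expected profit = 45/4 − 4 = 29/4 ≈ $7.25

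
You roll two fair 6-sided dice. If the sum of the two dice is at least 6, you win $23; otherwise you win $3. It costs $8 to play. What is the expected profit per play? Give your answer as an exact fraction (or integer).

E[payout] = (5/18)·3 + (13/18)·23 = 157/9
Expected profit = 157/9 − 8 = 85/9

85/9 dollars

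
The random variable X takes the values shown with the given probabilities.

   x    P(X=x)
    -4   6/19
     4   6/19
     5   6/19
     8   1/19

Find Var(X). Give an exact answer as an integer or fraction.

E[X] = (6/19)·(-4) + (6/19)·4 + (6/19)·5 + (1/19)·8 = 2
E[X²] = (6/19)·16 + (6/19)·16 + (6/19)·25 + (1/19)·64 = 406/19
Var(X) = 406/19 − (2)² = 330/19

330/19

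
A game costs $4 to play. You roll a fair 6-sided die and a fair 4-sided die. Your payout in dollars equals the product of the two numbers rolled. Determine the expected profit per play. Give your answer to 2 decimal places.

Distribution of the product of the two numbers rolled: 1 w.p. 1/24, 2 w.p. 1/12, 3 w.p. 1/12, 4 w.p. 1/8, 5 w.p. 1/24, 6 w.p. 1/8, …
E[payout] = (1/24)·1 + (1/12)·2 + (1/12)·3 + (1/8)·4 + (1/24)·5 + (1/8)·6 + (1/12)·8 + (1/24)·9 + (1/24)·10 + (1/8)·12 + (1/24)·15 + (1/24)·16 + (1/24)·18 + (1/24)·20 + (1/24)·24 = 35/4
Expected profit = 35/4 − 4 = 19/4 ≈ $4.75

$4.75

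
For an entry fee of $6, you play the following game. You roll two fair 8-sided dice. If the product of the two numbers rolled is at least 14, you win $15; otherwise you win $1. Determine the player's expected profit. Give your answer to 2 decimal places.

E[payout] = (27/64)·1 + (37/64)·15 = 291/32
Expected profit = 291/32 − 6 = 99/32 ≈ $3.09

$3.09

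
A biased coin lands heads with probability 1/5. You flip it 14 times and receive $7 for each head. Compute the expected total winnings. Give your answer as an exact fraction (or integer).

E[#heads] = 14·1/5 = 14/5 (linearity over flips).
E[winnings] = 7·14/5 = 98/5.

98/5 dollars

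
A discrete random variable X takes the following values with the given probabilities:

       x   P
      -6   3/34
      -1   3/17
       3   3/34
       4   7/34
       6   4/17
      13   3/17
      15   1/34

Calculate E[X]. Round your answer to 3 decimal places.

4.529

E[X] = (3/34)·(-6) + (3/17)·(-1) + (3/34)·3 + (7/34)·4 + (4/17)·6 + (3/17)·13 + (1/34)·15
     = 77/17 ≈ 4.529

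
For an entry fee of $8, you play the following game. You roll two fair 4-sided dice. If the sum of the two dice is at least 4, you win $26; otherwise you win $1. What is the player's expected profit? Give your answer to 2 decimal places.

$13.31

E[payout] = (3/16)·1 + (13/16)·26 = 341/16
Expected profit = 341/16 − 8 = 213/16 ≈ $13.31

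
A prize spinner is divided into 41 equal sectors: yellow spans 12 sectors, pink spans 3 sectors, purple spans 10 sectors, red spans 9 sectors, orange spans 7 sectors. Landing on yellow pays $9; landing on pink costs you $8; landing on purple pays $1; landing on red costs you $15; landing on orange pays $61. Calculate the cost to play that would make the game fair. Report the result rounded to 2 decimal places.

$9.41

E[payout] = (12/41)·9 + (3/41)·(-8) + (10/41)·1 + (9/41)·(-15) + (7/41)·61 = 386/41
Fair fee = E[payout] = 386/41 ≈ $9.41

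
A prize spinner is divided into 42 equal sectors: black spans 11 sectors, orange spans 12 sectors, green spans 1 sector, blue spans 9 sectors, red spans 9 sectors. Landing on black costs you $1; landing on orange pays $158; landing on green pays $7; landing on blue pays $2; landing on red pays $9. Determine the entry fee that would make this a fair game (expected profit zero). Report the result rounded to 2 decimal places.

$47.40

E[payout] = (11/42)·(-1) + (12/42)·158 + (1/42)·7 + (9/42)·2 + (9/42)·9 = 1991/42
Fair fee = E[payout] = 1991/42 ≈ $47.40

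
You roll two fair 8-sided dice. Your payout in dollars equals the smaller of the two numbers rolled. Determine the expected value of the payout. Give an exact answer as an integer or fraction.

51/16 dollars

Distribution of the smaller of the two numbers rolled: 1 w.p. 15/64, 2 w.p. 13/64, 3 w.p. 11/64, 4 w.p. 9/64, 5 w.p. 7/64, 6 w.p. 5/64, …
E[payout] = (15/64)·1 + (13/64)·2 + (11/64)·3 + (9/64)·4 + (7/64)·5 + (5/64)·6 + (3/64)·7 + (1/64)·8 = 51/16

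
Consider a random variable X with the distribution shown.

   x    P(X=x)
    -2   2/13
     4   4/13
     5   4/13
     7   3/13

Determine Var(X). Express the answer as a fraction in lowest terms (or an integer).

1338/169

E[X] = (2/13)·(-2) + (4/13)·4 + (4/13)·5 + (3/13)·7 = 53/13
E[X²] = (2/13)·4 + (4/13)·16 + (4/13)·25 + (3/13)·49 = 319/13
Var(X) = 319/13 − (53/13)² = 1338/169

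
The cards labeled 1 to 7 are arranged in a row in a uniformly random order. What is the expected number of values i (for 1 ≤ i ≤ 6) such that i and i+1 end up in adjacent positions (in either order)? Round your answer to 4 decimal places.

1.7143

For each i ∈ {1,…,6}, let Xᵢ = 1 if i and i+1 are adjacent. P(Xᵢ=1) = 2·(7−1)!/7! = 2/7.
By linearity, E[ΣXᵢ] = (6)·(2/7) = 12/7.
≈ 1.7143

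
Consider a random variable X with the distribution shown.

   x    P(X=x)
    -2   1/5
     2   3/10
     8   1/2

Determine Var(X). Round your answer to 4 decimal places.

E[X] = (1/5)·(-2) + (3/10)·2 + (1/2)·8 = 21/5
E[X²] = (1/5)·4 + (3/10)·4 + (1/2)·64 = 34
Var(X) = 34 − (21/5)² = 409/25 ≈ 16.3600

16.3600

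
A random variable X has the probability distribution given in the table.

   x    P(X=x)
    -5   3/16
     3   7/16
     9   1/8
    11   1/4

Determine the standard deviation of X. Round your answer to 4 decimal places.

E[X] = 17/4, E[X²] = 49
Var(X) = E[X²] − (E[X])² = 49 − 289/16 = 495/16
SD(X) = √(495/16) ≈ 5.5621

5.5621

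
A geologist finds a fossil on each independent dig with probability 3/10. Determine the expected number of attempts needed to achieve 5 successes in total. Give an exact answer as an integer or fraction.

By linearity (sum of 5 independent geometric waits), E[trials] = 5/p = 5/(3/10) = 50/3.

50/3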